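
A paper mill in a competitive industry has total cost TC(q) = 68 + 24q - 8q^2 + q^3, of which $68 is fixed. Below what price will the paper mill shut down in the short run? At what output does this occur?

Short-run supply begins at min AVC. From VC = 24q - 8q^2 + q^3, AVC = 24 - 8q + q^2.
At the minimum of AVC, MC = AVC. MC = 24 - 16q + 3q^2; setting MC = AVC gives 2q^2 - 8q = 0, so q = 4. min AVC = 8.
So the shutdown price is $8.

$8 per unit, at q = 4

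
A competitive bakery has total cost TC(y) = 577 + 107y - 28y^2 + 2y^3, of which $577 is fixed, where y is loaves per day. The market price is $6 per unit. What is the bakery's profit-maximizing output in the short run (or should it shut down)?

Variable cost is VC = 107y - 28y^2 + 2y^3, so AVC = VC/y = 107 - 28y + 2y^2 and MC = dTC/dy = 107 - 56y + 6y^2.
AVC hits its minimum where MC = AVC, at y = 7, giving min AVC = 107 - 28·7 + 2·7^2 = $9.
With P < min AVC ($6 < $9), every unit sold adds to the loss.
Best response: produce nothing and absorb the $577 fixed cost.

Shut down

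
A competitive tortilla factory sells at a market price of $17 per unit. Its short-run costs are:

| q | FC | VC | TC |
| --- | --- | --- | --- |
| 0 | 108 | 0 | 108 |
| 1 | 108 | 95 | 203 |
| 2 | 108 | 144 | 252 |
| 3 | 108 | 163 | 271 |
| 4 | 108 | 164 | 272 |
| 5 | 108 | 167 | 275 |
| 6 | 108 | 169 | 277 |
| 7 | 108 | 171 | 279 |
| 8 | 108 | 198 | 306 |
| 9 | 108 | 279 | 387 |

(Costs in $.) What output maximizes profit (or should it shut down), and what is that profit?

q = 0 (shut down); profit = -$108

Tabulate TR − TC: q=0: -108; q=1: -186; q=2: -218; q=3: -220; q=4: -204; q=5: -190; q=6: -175; q=7: -160; q=8: -170; q=9: -234.
Profit is highest at q = 0. Equivalently, the lowest AVC in the table is 171/7 ≈ $24.43 at q = 7, and P = $17 falls below it — price never covers variable cost, so the firm shuts down and loses only its fixed cost.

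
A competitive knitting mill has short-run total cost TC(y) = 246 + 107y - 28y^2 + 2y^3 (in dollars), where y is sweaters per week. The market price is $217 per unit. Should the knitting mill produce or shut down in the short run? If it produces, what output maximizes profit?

Produce at y = 11

Variable cost is VC = 107y - 28y^2 + 2y^3, so AVC = VC/y = 107 - 28y + 2y^2 and MC = dTC/dy = 107 - 56y + 6y^2.
The AVC parabola has its vertex at y = 28/4 = 7, where AVC = 107 - 28·7 + 2·7^2 = $9.
Since P = $217 ≥ min AVC = $9, price covers variable cost and the firm should produce.
Solving P = MC: -110 - 56y + 6y^2 = 0 ⇒ y = -5/3 or 11. On the upward-sloping branch, y* = 11.
Check: AVC at y = 11 is $41 ≤ P, so revenue covers variable cost.
Profit = P·y − TC = 217·11 − 697 = $1690.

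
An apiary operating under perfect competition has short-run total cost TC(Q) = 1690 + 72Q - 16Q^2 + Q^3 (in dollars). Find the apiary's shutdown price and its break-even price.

Shutdown price = $8; break-even price = $163

AVC = 72 - 16Q + Q^2; minimized at Q = 8, giving min AVC = $8. That is the shutdown price.
ATC = 1690/Q + 72 - 16Q + Q^2. Setting dATC/dQ = −1690/Q^2 − 16 + 2Q = 0 gives Q = 13 (since 2·13^3 − 16·13^2 = 1690).
min ATC = 1690/13 + 72 − 16·13 + 13^2 = $163. That is the break-even price.
Between these two prices the firm operates at a loss; above $163 it earns a profit.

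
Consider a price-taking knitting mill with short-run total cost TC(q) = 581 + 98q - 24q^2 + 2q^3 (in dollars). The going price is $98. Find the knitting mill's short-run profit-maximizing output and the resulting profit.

AVC = 98 - 24q + 2q^2; min AVC = $26 at q = 6. Since P = $98 ≥ min AVC, the firm produces.
With MC = 98 - 48q + 6q^2, P = MC on the upward-sloping part at q* = 8.
TR = 98·8 = 784. TC = 581 + 272 = 853. Profit = 784 − 853 = -$69.
That loss of $69 beats the $581 the firm would lose by shutting down; producing recovers $512 of fixed cost.

Profit = -$69 at q = 8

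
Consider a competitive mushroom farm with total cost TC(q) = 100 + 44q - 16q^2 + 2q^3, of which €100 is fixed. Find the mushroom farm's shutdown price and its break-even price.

Shutdown price = €12; break-even price = €34

Shutdown price = min AVC. AVC = 44 - 16q + 2q^2, with vertex at q = 4 and minimum €12.
ATC = 100/q + 44 - 16q + 2q^2. Setting dATC/dq = −100/q^2 − 16 + 4q = 0 gives q = 5 (since 4·5^3 − 16·5^2 = 100).
min ATC = 100/5 + 44 − 16·5 + 2·5^2 = €34. That is the break-even price.
For €12 ≤ P < €34 the firm produces at a loss; below €12 it shuts down.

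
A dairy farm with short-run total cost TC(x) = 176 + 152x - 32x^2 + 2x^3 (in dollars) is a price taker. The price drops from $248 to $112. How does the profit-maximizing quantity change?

AVC = 152 - 32x + 2x^2, minimized at x = 8 where min AVC = $24. MC = 152 - 64x + 6x^2.
With P = $248 above the shutdown price, P = MC gives x = 12.
At P = $112 ≥ min AVC, set P = MC: x = 10. The firm stays open but cuts output.

Output falls from 12 to 10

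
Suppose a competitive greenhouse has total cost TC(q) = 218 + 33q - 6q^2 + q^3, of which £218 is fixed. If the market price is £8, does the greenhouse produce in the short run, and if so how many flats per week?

Variable cost is VC = 33q - 6q^2 + q^3, so AVC = VC/q = 33 - 6q + q^2 and MC = dTC/dq = 33 - 12q + 3q^2.
AVC is minimized where dAVC/dq = -6 + 2q = 0, at q = 3; min AVC = 33 - 6·3 + 3^2 = £24.
With P < min AVC (£8 < £24), every unit sold adds to the loss.
Shutting down limits the loss to fixed cost, £218.

Shut down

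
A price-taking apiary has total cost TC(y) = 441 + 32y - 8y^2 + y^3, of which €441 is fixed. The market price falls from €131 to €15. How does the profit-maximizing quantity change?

MC = 32 - 16y + 3y^2; the shutdown threshold is min AVC = €16 (at y = 4).
With P = €131 above the shutdown price, P = MC gives y = 9.
At P = €15 < min AVC = €16, price no longer covers variable cost at any output, so the firm shuts down: y = 0.

Output falls from 9 to 0 (the firm shuts down)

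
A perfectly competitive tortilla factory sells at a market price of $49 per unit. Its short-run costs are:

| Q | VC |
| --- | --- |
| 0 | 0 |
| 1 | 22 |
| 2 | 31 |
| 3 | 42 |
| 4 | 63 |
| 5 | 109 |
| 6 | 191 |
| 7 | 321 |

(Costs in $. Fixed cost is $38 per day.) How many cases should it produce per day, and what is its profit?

Tabulate TR − TC: Q=0: -38; Q=1: -11; Q=2: 29; Q=3: 67; Q=4: 95; Q=5: 98; Q=6: 65; Q=7: -16.
Profit is maximized at Q = 5. AVC there is 109/5 = $21.80 ≤ P, so producing beats shutting down (which would give -$38).

Q = 5; profit = $98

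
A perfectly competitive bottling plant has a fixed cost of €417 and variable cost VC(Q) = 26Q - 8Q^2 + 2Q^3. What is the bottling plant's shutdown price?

€18 per unit

The firm shuts down when price falls below the minimum of average variable cost. AVC = VC/Q = 26 - 8Q + 2Q^2.
dAVC/dQ = -8 + 4Q = 0 gives Q = 2. min AVC = 26 - 8·2 + 2·2^2 = 18.
For P < €18 the firm produces nothing.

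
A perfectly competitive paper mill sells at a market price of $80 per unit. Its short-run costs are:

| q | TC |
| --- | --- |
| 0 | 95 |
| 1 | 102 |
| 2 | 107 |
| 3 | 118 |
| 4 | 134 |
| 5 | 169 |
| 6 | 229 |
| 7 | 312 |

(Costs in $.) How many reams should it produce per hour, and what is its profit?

Profit at each row (π = 80q − TC): q=0: -95; q=1: -22; q=2: 53; q=3: 122; q=4: 186; q=5: 231; q=6: 251; q=7: 248.
Profit is maximized at q = 6. AVC there is 134/6 = $22.33 ≤ P, so producing beats shutting down (which would give -$95).

q = 6; profit = $251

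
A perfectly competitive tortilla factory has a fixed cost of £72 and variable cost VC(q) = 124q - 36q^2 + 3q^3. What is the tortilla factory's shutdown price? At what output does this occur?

Short-run supply begins at min AVC. From VC = 124q - 36q^2 + 3q^3, AVC = 124 - 36q + 3q^2.
dAVC/dq = -36 + 6q = 0 gives q = 6. min AVC = 124 - 36·6 + 3·6^2 = 16.
The firm shuts down for any P below £16.

£16 per unit, at q = 6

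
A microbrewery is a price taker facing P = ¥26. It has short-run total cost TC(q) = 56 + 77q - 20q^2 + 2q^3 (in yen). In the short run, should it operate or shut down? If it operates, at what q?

Shut down

Strip out fixed cost: VC = 77q - 20q^2 + 2q^3. Then AVC = 77 - 20q + 2q^2 and MC = 77 - 40q + 6q^2.
AVC is minimized where dAVC/dq = -20 + 4q = 0, at q = 5; min AVC = 77 - 20·5 + 2·5^2 = ¥27.
P = ¥26 lies below min AVC = ¥27; no output level covers variable cost.
Shutting down limits the loss to fixed cost, ¥56.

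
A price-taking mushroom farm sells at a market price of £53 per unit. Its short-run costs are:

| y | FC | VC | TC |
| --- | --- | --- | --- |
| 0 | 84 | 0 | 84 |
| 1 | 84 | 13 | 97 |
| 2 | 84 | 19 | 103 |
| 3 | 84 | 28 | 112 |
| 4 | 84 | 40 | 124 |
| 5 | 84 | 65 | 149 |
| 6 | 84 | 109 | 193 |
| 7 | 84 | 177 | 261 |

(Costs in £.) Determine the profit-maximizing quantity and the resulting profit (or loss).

Compute π = P·y − TC at each output: y=0: -84; y=1: -44; y=2: 3; y=3: 47; y=4: 88; y=5: 116; y=6: 125; y=7: 110.
Profit is maximized at y = 6. AVC there is 109/6 = £18.17 ≤ P, so producing beats shutting down (which would give -£84).

y = 6; profit = £125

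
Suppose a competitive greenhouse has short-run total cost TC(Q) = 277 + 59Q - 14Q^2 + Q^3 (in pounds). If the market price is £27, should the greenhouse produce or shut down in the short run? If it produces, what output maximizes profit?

Produce at Q = 8

From TC, MC = TC'(Q) = 59 - 28Q + 3Q^2 and AVC = VC/Q = 59 - 14Q + Q^2.
AVC is minimized where dAVC/dQ = -14 + 2Q = 0, at Q = 7; min AVC = 59 - 14·7 + 7^2 = £10.
Since P = £27 ≥ min AVC = £10, price covers variable cost and the firm should produce.
Solving P = MC: 32 - 28Q + 3Q^2 = 0 ⇒ Q = 4/3 or 8. On the upward-sloping branch, Q* = 8.
Check: AVC at Q = 8 is £11 ≤ P, so revenue covers variable cost.
Profit = P·Q − TC = 27·8 − 365 = -£149, a loss, but smaller than the £277 fixed cost the firm would lose by shutting down.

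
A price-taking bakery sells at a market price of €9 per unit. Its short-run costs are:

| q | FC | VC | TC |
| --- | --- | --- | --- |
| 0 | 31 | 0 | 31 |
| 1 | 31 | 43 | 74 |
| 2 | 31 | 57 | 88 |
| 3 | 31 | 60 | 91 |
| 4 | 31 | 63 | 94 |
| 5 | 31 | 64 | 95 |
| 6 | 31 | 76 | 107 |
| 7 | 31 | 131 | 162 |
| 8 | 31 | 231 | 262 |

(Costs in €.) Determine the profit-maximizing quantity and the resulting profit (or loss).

q = 0 (shut down); profit = -€31

Tabulate TR − TC: q=0: -31; q=1: -65; q=2: -70; q=3: -64; q=4: -58; q=5: -50; q=6: -53; q=7: -99; q=8: -190.
Profit is highest at q = 0. Equivalently, the lowest AVC in the table is 76/6 ≈ €12.67 at q = 6, and P = €9 falls below it — price never covers variable cost, so the firm shuts down and loses only its fixed cost.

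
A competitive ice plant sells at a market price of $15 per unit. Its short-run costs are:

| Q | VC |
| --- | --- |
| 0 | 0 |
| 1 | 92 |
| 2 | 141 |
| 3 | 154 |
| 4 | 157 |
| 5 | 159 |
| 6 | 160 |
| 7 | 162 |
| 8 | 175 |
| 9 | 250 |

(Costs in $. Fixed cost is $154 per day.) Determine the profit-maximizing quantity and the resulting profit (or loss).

Q = 0 (shut down); profit = -$154

Tabulate TR − TC: Q=0: -154; Q=1: -231; Q=2: -265; Q=3: -263; Q=4: -251; Q=5: -238; Q=6: -224; Q=7: -211; Q=8: -209; Q=9: -269.
Profit is highest at Q = 0. Equivalently, the lowest AVC in the table is 175/8 ≈ $21.88 at Q = 8, and P = $15 falls below it — price never covers variable cost, so the firm shuts down and loses only its fixed cost.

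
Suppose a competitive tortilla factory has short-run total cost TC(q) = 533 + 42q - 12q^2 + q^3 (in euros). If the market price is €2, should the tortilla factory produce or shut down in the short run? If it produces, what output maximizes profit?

Strip out fixed cost: VC = 42q - 12q^2 + q^3. Then AVC = 42 - 12q + q^2 and MC = 42 - 24q + 3q^2.
AVC is minimized where dAVC/dq = -12 + 2q = 0, at q = 6; min AVC = 42 - 12·6 + 6^2 = €6.
With P < min AVC (€2 < €6), every unit sold adds to the loss.
The firm minimizes its loss by shutting down and losing only its fixed cost of €533.

Shut down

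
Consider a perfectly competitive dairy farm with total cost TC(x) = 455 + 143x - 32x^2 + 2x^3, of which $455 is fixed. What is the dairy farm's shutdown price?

$15 per unit

The firm shuts down when price falls below the minimum of average variable cost. AVC = VC/x = 143 - 32x + 2x^2.
dAVC/dx = -32 + 4x = 0 gives x = 8. min AVC = 143 - 32·8 + 2·8^2 = 15.
So the shutdown price is $15.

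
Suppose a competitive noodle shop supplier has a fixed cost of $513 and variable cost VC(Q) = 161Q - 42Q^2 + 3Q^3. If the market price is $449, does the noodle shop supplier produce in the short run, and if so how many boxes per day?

Variable cost is VC = 161Q - 42Q^2 + 3Q^3, so AVC = VC/Q = 161 - 42Q + 3Q^2 and MC = dTC/dQ = 161 - 84Q + 9Q^2.
The AVC parabola has its vertex at Q = 42/6 = 7, where AVC = 161 - 42·7 + 3·7^2 = $14.
P = $449 exceeds min AVC = $14, so the firm stays open.
Solving P = MC: -288 - 84Q + 9Q^2 = 0 ⇒ Q = -8/3 or 12. On the upward-sloping branch, Q* = 12.
Check: AVC at Q = 12 is $89 ≤ P, so revenue covers variable cost.
Profit = P·Q − TC = 449·12 − 1581 = $3807.

Produce at Q = 12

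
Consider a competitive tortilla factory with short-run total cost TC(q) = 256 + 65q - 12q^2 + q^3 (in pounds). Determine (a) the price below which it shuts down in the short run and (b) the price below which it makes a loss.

Shutdown price = £29; break-even price = £65

AVC = 65 - 12q + q^2; minimized at q = 6, giving min AVC = £29. That is the shutdown price.
ATC = 256/q + 65 - 12q + q^2. Setting dATC/dq = −256/q^2 − 12 + 2q = 0 gives q = 8 (since 2·8^3 − 12·8^2 = 256).
min ATC = 256/8 + 65 − 12·8 + 8^2 = £65. That is the break-even price.
For £29 ≤ P < £65 the firm produces at a loss; below £29 it shuts down.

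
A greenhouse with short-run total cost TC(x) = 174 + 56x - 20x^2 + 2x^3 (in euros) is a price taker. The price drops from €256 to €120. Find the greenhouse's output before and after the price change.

AVC = 56 - 20x + 2x^2, minimized at x = 5 where min AVC = €6. MC = 56 - 40x + 6x^2.
With P = €256 above the shutdown price, P = MC gives x = 10.
At P = €120 ≥ min AVC, set P = MC: x = 8. The firm stays open but cuts output.

Output falls from 10 to 8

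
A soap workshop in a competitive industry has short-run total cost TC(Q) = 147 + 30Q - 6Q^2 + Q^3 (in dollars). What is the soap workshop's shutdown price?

The firm shuts down when price falls below the minimum of average variable cost. AVC = VC/Q = 30 - 6Q + Q^2.
dAVC/dQ = -6 + 2Q = 0 gives Q = 3. min AVC = 30 - 6·3 + 3^2 = 21.
So the shutdown price is $21.

$21 per unit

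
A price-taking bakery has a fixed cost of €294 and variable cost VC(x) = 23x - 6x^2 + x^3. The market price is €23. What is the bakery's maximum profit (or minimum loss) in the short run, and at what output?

Profit = -€262 at x = 4

AVC = 23 - 6x + x^2; min AVC = €14 at x = 3. Since P = €23 ≥ min AVC, the firm produces.
MC = 23 - 12x + 3x^2. Setting P = MC and taking the root on the rising branch gives x* = 4.
TR = 23·4 = 92. TC = 294 + 60 = 354. Profit = 92 − 354 = -€262.
That loss of €262 beats the €294 the firm would lose by shutting down; producing recovers €32 of fixed cost.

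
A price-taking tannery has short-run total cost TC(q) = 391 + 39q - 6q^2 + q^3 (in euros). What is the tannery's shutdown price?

The firm shuts down when price falls below the minimum of average variable cost. AVC = VC/q = 39 - 6q + q^2.
At the minimum of AVC, MC = AVC. MC = 39 - 12q + 3q^2; setting MC = AVC gives 2q^2 - 6q = 0, so q = 3. min AVC = 30.
For P < €30 the firm produces nothing.

€30 per unit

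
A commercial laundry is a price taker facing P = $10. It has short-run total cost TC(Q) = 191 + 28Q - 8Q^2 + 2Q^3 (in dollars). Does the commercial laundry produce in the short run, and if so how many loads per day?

Shut down

From TC, MC = TC'(Q) = 28 - 16Q + 6Q^2 and AVC = VC/Q = 28 - 8Q + 2Q^2.
AVC hits its minimum where MC = AVC, at Q = 2, giving min AVC = 28 - 8·2 + 2·2^2 = $20.
With P < min AVC ($10 < $20), every unit sold adds to the loss.
Shutting down limits the loss to fixed cost, $191.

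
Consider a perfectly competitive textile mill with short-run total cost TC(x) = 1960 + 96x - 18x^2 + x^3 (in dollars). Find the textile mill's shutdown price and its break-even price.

Shutdown price = min AVC. AVC = 96 - 18x + x^2, with vertex at x = 9 and minimum $15.
ATC = 1960/x + 96 - 18x + x^2. Setting dATC/dx = −1960/x^2 − 18 + 2x = 0 gives x = 14 (since 2·14^3 − 18·14^2 = 1960).
min ATC = 1960/14 + 96 − 18·14 + 14^2 = $180. That is the break-even price.
Between these two prices the firm operates at a loss; above $180 it earns a profit.

Shutdown price = $15; break-even price = $180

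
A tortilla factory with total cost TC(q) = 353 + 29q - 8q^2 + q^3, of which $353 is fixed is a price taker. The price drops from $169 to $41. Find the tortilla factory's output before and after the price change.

AVC = 29 - 8q + q^2, minimized at q = 4 where min AVC = $13. MC = 29 - 16q + 3q^2.
With P = $169 above the shutdown price, P = MC gives q = 10.
At P = $41 ≥ min AVC, set P = MC: q = 6. The firm stays open but cuts output.

Output falls from 10 to 6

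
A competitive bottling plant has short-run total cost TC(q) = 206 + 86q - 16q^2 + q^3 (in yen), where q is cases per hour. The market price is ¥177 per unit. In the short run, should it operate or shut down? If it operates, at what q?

Variable cost is VC = 86q - 16q^2 + q^3, so AVC = VC/q = 86 - 16q + q^2 and MC = dTC/dq = 86 - 32q + 3q^2.
The AVC parabola has its vertex at q = 16/2 = 8, where AVC = 86 - 16·8 + 8^2 = ¥22.
Since P = ¥177 ≥ min AVC = ¥22, price covers variable cost and the firm should produce.
Solving P = MC: -91 - 32q + 3q^2 = 0 ⇒ q = -7/3 or 13. On the upward-sloping branch, q* = 13.
Check: AVC at q = 13 is ¥47 ≤ P, so revenue covers variable cost.
Profit = P·q − TC = 177·13 − 817 = ¥1484.

Produce at q = 13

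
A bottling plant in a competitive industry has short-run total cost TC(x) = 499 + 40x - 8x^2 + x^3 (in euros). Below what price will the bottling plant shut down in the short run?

Short-run supply begins at min AVC. From VC = 40x - 8x^2 + x^3, AVC = 40 - 8x + x^2.
dAVC/dx = -8 + 2x = 0 gives x = 4. min AVC = 40 - 8·4 + 4^2 = 24.
The firm shuts down for any P below €24.

€24 per unit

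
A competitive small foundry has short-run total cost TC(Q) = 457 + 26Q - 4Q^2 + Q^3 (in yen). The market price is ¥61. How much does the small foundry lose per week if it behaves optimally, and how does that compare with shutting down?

AVC = 26 - 4Q + Q^2; min AVC = ¥22 at Q = 2. Since P = ¥61 ≥ min AVC, the firm produces.
MC = 26 - 8Q + 3Q^2. Setting P = MC and taking the root on the rising branch gives Q* = 5.
TR = 61·5 = 305. TC = 457 + 155 = 612. Profit = 305 − 612 = -¥307.
Shutting down would mean losing the fixed cost of ¥457, so operating at a loss of ¥307 is better by ¥150.

Profit = -¥307 at Q = 5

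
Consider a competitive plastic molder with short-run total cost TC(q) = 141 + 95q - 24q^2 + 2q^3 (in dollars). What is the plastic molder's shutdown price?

$23 per unit

Short-run supply begins at min AVC. From VC = 95q - 24q^2 + 2q^3, AVC = 95 - 24q + 2q^2.
At the minimum of AVC, MC = AVC. MC = 95 - 48q + 6q^2; setting MC = AVC gives 4q^2 - 24q = 0, so q = 6. min AVC = 23.
The firm shuts down for any P below $23.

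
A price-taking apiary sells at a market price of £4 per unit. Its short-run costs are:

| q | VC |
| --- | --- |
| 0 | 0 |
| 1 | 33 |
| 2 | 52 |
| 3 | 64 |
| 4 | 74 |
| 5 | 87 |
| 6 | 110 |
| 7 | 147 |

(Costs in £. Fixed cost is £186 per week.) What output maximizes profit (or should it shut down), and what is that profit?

Compute π = P·q − TC at each output: q=0: -186; q=1: -215; q=2: -230; q=3: -238; q=4: -244; q=5: -253; q=6: -272; q=7: -305.
Profit is highest at q = 0. Equivalently, the lowest AVC in the table is 87/5 ≈ £17.40 at q = 5, and P = £4 falls below it — price never covers variable cost, so the firm shuts down and loses only its fixed cost.

q = 0 (shut down); profit = -£186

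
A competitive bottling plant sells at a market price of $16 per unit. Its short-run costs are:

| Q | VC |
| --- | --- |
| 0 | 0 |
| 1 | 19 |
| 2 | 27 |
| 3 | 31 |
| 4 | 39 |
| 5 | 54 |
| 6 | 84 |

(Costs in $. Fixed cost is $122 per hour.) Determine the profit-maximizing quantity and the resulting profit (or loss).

Tabulate TR − TC: Q=0: -122; Q=1: -125; Q=2: -117; Q=3: -105; Q=4: -97; Q=5: -96; Q=6: -110.
Profit is maximized at Q = 5. AVC there is 54/5 = $10.80 ≤ P, so producing beats shutting down (which would give -$122).

Q = 5; profit = -$96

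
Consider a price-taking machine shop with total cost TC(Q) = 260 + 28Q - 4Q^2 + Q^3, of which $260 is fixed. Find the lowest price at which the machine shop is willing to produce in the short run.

Short-run supply begins at min AVC. From VC = 28Q - 4Q^2 + Q^3, AVC = 28 - 4Q + Q^2.
At the minimum of AVC, MC = AVC. MC = 28 - 8Q + 3Q^2; setting MC = AVC gives 2Q^2 - 4Q = 0, so Q = 2. min AVC = 24.
So the shutdown price is $24.

$24 per unit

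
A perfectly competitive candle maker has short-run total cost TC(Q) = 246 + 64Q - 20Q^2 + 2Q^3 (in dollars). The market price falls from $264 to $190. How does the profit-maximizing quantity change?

Output falls from 10 to 9

MC = 64 - 40Q + 6Q^2; the shutdown threshold is min AVC = $14 (at Q = 5).
At P = $264 ≥ min AVC, set P = MC on the rising branch: Q = 10.
At P = $190 ≥ min AVC, set P = MC: Q = 9. The firm stays open but cuts output.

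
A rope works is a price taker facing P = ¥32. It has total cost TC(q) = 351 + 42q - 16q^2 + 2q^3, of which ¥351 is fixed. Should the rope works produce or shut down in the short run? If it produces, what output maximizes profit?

Strip out fixed cost: VC = 42q - 16q^2 + 2q^3. Then AVC = 42 - 16q + 2q^2 and MC = 42 - 32q + 6q^2.
The AVC parabola has its vertex at q = 16/4 = 4, where AVC = 42 - 16·4 + 2·4^2 = ¥10.
Because ¥32 ≥ ¥10, revenue can cover variable cost; the firm operates.
Set P = MC: 32 = 42 - 32q + 6q^2 → 10 - 32q + 6q^2 = 0. The roots are q = 1/3 and q = 5; the profit-maximizing output is on the rising part of MC, so q* = 5.
Check: AVC at q = 5 is ¥12 ≤ P, so revenue covers variable cost.
Profit = P·q − TC = 32·5 − 411 = -¥251, a loss, but smaller than the ¥351 fixed cost the firm would lose by shutting down.

Produce at q = 5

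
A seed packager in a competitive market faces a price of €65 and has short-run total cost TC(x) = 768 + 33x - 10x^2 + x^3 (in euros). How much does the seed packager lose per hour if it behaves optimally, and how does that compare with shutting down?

AVC = 33 - 10x + x^2; min AVC = €8 at x = 5. Since P = €65 ≥ min AVC, the firm produces.
With MC = 33 - 20x + 3x^2, P = MC on the upward-sloping part at x* = 8.
TR = 65·8 = 520. TC = 768 + 136 = 904. Profit = 520 − 904 = -€384.
That loss of €384 beats the €768 the firm would lose by shutting down; producing recovers €384 of fixed cost.

Profit = -€384 at x = 8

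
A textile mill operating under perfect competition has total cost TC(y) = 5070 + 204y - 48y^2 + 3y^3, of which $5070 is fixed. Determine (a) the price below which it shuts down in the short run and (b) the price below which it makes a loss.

Shutdown price = $12; break-even price = $477

AVC = 204 - 48y + 3y^2; minimized at y = 8, giving min AVC = $12. That is the shutdown price.
ATC = 5070/y + 204 - 48y + 3y^2. Setting dATC/dy = −5070/y^2 − 48 + 6y = 0 gives y = 13 (since 6·13^3 − 48·13^2 = 5070).
min ATC = 5070/13 + 204 − 48·13 + 3·13^2 = $477. That is the break-even price.
Between these two prices the firm operates at a loss; above $477 it earns a profit.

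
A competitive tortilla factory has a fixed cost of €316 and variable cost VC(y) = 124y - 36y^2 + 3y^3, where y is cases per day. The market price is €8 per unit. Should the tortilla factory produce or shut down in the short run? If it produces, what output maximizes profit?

From TC, MC = TC'(y) = 124 - 72y + 9y^2 and AVC = VC/y = 124 - 36y + 3y^2.
The AVC parabola has its vertex at y = 36/6 = 6, where AVC = 124 - 36·6 + 3·6^2 = €16.
Since P = €8 < min AVC = €16, price fails to cover variable cost at any output.
Shutting down limits the loss to fixed cost, €316.

Shut down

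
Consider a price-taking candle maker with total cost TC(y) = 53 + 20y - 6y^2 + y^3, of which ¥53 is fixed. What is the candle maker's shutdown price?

¥11 per unit

The shutdown price is the minimum of AVC. VC = 20y - 6y^2 + y^3, so AVC = 20 - 6y + y^2.
At the minimum of AVC, MC = AVC. MC = 20 - 12y + 3y^2; setting MC = AVC gives 2y^2 - 6y = 0, so y = 3. min AVC = 11.
So the shutdown price is ¥11.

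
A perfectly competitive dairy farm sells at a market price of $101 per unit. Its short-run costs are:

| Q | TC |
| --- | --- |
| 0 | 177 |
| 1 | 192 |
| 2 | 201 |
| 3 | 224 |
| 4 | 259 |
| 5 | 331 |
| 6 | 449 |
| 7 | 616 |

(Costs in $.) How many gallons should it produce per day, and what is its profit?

Compute π = P·Q − TC at each output: Q=0: -177; Q=1: -91; Q=2: 1; Q=3: 79; Q=4: 145; Q=5: 174; Q=6: 157; Q=7: 91.
Profit is maximized at Q = 5. AVC there is 154/5 = $30.80 ≤ P, so producing beats shutting down (which would give -$177).

Q = 5; profit = $174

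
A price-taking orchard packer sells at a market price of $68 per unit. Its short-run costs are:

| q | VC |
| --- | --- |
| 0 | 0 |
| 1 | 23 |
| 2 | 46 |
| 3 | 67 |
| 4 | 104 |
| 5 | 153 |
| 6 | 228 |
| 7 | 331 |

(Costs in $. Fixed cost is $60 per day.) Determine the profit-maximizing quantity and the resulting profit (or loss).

Compute π = P·q − TC at each output: q=0: -60; q=1: -15; q=2: 30; q=3: 77; q=4: 108; q=5: 127; q=6: 120; q=7: 85.
Profit is maximized at q = 5. AVC there is 153/5 = $30.60 ≤ P, so producing beats shutting down (which would give -$60).

q = 5; profit = $127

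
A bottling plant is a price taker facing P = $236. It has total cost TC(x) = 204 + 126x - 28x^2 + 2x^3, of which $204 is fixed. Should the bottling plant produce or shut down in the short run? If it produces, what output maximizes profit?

Variable cost is VC = 126x - 28x^2 + 2x^3, so AVC = VC/x = 126 - 28x + 2x^2 and MC = dTC/dx = 126 - 56x + 6x^2.
AVC hits its minimum where MC = AVC, at x = 7, giving min AVC = 126 - 28·7 + 2·7^2 = $28.
P = $236 exceeds min AVC = $28, so the firm stays open.
Set P = MC: 236 = 126 - 56x + 6x^2 → -110 - 56x + 6x^2 = 0. The roots are x = -5/3 and x = 11; the profit-maximizing output is on the rising part of MC, so x* = 11.
Check: AVC at x = 11 is $60 ≤ P, so revenue covers variable cost.
Profit = P·x − TC = 236·11 − 864 = $1732.

Produce at x = 11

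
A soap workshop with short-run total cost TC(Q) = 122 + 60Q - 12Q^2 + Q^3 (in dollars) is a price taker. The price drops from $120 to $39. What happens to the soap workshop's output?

MC = 60 - 24Q + 3Q^2; the shutdown threshold is min AVC = $24 (at Q = 6).
With P = $120 above the shutdown price, P = MC gives Q = 10.
At P = $39 ≥ min AVC, set P = MC: Q = 7. The firm stays open but cuts output.

Output falls from 10 to 7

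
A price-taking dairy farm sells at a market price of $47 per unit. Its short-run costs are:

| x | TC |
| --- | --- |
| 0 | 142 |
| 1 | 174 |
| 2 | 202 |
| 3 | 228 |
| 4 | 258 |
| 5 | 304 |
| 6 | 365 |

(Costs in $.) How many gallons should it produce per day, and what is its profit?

Profit at each row (π = 47x − TC): x=0: -142; x=1: -127; x=2: -108; x=3: -87; x=4: -70; x=5: -69; x=6: -83.
Profit is maximized at x = 5. AVC there is 162/5 = $32.40 ≤ P, so producing beats shutting down (which would give -$142).

x = 5; profit = -$69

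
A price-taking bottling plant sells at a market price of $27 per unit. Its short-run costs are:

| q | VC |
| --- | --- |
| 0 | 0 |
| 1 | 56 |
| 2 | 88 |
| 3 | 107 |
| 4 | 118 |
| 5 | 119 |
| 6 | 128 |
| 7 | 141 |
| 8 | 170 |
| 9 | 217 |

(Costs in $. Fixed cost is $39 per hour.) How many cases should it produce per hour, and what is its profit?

Profit at each row (π = 27q − TC): q=0: -39; q=1: -68; q=2: -73; q=3: -65; q=4: -49; q=5: -23; q=6: -5; q=7: 9; q=8: 7; q=9: -13.
Profit is maximized at q = 7. AVC there is 141/7 = $20.14 ≤ P, so producing beats shutting down (which would give -$39).

q = 7; profit = $9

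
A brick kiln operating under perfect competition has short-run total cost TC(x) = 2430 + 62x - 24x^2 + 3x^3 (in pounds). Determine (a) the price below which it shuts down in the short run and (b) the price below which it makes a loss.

Shutdown price = £14; break-even price = £359

AVC = 62 - 24x + 3x^2; minimized at x = 4, giving min AVC = £14. That is the shutdown price.
ATC = 2430/x + 62 - 24x + 3x^2. Setting dATC/dx = −2430/x^2 − 24 + 6x = 0 gives x = 9 (since 6·9^3 − 24·9^2 = 2430).
min ATC = 2430/9 + 62 − 24·9 + 3·9^2 = £359. That is the break-even price.
Between these two prices the firm operates at a loss; above £359 it earns a profit.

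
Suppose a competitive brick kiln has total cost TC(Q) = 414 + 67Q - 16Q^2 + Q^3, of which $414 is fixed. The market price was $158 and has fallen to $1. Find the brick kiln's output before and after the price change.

Output falls from 13 to 0 (the firm shuts down)

MC = 67 - 32Q + 3Q^2; the shutdown threshold is min AVC = $3 (at Q = 8).
At P = $158 ≥ min AVC, set P = MC on the rising branch: Q = 13.
At P = $1 < min AVC = $3, price no longer covers variable cost at any output, so the firm shuts down: Q = 0.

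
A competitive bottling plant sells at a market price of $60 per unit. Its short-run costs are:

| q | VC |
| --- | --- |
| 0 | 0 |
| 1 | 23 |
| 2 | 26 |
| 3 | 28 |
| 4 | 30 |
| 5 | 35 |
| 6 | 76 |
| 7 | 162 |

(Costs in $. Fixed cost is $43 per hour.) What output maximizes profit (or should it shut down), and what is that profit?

Compute π = P·q − TC at each output: q=0: -43; q=1: -6; q=2: 51; q=3: 109; q=4: 167; q=5: 222; q=6: 241; q=7: 215.
Profit is maximized at q = 6. AVC there is 76/6 = $12.67 ≤ P, so producing beats shutting down (which would give -$43).

q = 6; profit = $241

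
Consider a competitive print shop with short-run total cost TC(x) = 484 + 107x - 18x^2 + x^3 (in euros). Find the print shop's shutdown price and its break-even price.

Shutdown price = €26; break-even price = €74

Shutdown price = min AVC. AVC = 107 - 18x + x^2, with vertex at x = 9 and minimum €26.
ATC = 484/x + 107 - 18x + x^2. Setting dATC/dx = −484/x^2 − 18 + 2x = 0 gives x = 11 (since 2·11^3 − 18·11^2 = 484).
min ATC = 484/11 + 107 − 18·11 + 11^2 = €74. That is the break-even price.
For €26 ≤ P < €74 the firm produces at a loss; below €26 it shuts down.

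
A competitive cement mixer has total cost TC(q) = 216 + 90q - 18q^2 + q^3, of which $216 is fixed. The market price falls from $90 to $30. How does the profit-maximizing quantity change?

AVC = 90 - 18q + q^2, minimized at q = 9 where min AVC = $9. MC = 90 - 36q + 3q^2.
With P = $90 above the shutdown price, P = MC gives q = 12.
At P = $30 ≥ min AVC, set P = MC: q = 10. The firm stays open but cuts output.

Output falls from 12 to 10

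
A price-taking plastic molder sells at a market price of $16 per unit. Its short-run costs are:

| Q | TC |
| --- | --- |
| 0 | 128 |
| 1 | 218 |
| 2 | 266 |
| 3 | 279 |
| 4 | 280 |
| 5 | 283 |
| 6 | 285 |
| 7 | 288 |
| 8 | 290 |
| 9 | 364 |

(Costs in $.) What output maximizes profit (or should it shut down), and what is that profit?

Q = 0 (shut down); profit = -$128

Tabulate TR − TC: Q=0: -128; Q=1: -202; Q=2: -234; Q=3: -231; Q=4: -216; Q=5: -203; Q=6: -189; Q=7: -176; Q=8: -162; Q=9: -220.
Profit is highest at Q = 0. Equivalently, the lowest AVC in the table is 162/8 ≈ $20.25 at Q = 8, and P = $16 falls below it — price never covers variable cost, so the firm shuts down and loses only its fixed cost.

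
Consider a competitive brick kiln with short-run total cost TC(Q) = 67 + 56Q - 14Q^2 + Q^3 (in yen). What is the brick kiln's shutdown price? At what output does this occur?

Short-run supply begins at min AVC. From VC = 56Q - 14Q^2 + Q^3, AVC = 56 - 14Q + Q^2.
dAVC/dQ = -14 + 2Q = 0 gives Q = 7. min AVC = 56 - 14·7 + 7^2 = 7.
So the shutdown price is ¥7.

¥7 per unit, at Q = 7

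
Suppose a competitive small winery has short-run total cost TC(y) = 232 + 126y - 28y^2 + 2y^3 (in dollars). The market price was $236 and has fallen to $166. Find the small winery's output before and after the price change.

AVC = 126 - 28y + 2y^2, minimized at y = 7 where min AVC = $28. MC = 126 - 56y + 6y^2.
With P = $236 above the shutdown price, P = MC gives y = 11.
At P = $166 ≥ min AVC, set P = MC: y = 10. The firm stays open but cuts output.

Output falls from 11 to 10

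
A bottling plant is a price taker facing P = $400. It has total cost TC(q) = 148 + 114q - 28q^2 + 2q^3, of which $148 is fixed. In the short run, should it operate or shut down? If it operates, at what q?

Produce at q = 13

Variable cost is VC = 114q - 28q^2 + 2q^3, so AVC = VC/q = 114 - 28q + 2q^2 and MC = dTC/dq = 114 - 56q + 6q^2.
AVC is minimized where dAVC/dq = -28 + 4q = 0, at q = 7; min AVC = 114 - 28·7 + 2·7^2 = $16.
Because $400 ≥ $16, revenue can cover variable cost; the firm operates.
Set P = MC: 400 = 114 - 56q + 6q^2 → -286 - 56q + 6q^2 = 0. The roots are q = -11/3 and q = 13; the profit-maximizing output is on the rising part of MC, so q* = 13.
Check: AVC at q = 13 is $88 ≤ P, so revenue covers variable cost.
Profit = P·q − TC = 400·13 − 1292 = $3908.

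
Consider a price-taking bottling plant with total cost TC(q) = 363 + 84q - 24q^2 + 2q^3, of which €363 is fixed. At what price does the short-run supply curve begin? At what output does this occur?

€12 per unit, at q = 6

The firm shuts down when price falls below the minimum of average variable cost. AVC = VC/q = 84 - 24q + 2q^2.
dAVC/dq = -24 + 4q = 0 gives q = 6. min AVC = 84 - 24·6 + 2·6^2 = 12.
So the shutdown price is €12.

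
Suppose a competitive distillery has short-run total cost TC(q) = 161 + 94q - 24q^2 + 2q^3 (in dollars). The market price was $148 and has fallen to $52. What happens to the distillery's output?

MC = 94 - 48q + 6q^2; the shutdown threshold is min AVC = $22 (at q = 6).
With P = $148 above the shutdown price, P = MC gives q = 9.
At P = $52 ≥ min AVC, set P = MC: q = 7. The firm stays open but cuts output.

Output falls from 9 to 7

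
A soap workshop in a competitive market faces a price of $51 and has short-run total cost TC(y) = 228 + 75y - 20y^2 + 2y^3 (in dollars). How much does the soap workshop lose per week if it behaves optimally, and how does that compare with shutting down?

Profit = -$84 at y = 6

AVC = 75 - 20y + 2y^2; min AVC = $25 at y = 5. Since P = $51 ≥ min AVC, the firm produces.
With MC = 75 - 40y + 6y^2, P = MC on the upward-sloping part at y* = 6.
TR = 51·6 = 306. TC = 228 + 162 = 390. Profit = 306 − 390 = -$84.
That loss of $84 beats the $228 the firm would lose by shutting down; producing recovers $144 of fixed cost.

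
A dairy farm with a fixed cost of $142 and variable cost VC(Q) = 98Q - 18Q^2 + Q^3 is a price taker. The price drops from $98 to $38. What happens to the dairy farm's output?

Output falls from 12 to 10

AVC = 98 - 18Q + Q^2, minimized at Q = 9 where min AVC = $17. MC = 98 - 36Q + 3Q^2.
At P = $98 ≥ min AVC, set P = MC on the rising branch: Q = 12.
At P = $38 ≥ min AVC, set P = MC: Q = 10. The firm stays open but cuts output.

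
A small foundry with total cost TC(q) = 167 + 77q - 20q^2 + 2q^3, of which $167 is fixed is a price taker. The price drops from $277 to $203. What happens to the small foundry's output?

Output falls from 10 to 9

MC = 77 - 40q + 6q^2; the shutdown threshold is min AVC = $27 (at q = 5).
With P = $277 above the shutdown price, P = MC gives q = 10.
At P = $203 ≥ min AVC, set P = MC: q = 9. The firm stays open but cuts output.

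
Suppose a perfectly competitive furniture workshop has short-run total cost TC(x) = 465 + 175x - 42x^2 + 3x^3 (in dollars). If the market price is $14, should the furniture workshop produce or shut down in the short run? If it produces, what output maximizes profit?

From TC, MC = TC'(x) = 175 - 84x + 9x^2 and AVC = VC/x = 175 - 42x + 3x^2.
The AVC parabola has its vertex at x = 42/6 = 7, where AVC = 175 - 42·7 + 3·7^2 = $28.
Since P = $14 < min AVC = $28, price fails to cover variable cost at any output.
Shutting down limits the loss to fixed cost, $465.

Shut down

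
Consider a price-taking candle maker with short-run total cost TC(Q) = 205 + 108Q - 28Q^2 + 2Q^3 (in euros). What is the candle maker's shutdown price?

€10 per unit

The firm shuts down when price falls below the minimum of average variable cost. AVC = VC/Q = 108 - 28Q + 2Q^2.
At the minimum of AVC, MC = AVC. MC = 108 - 56Q + 6Q^2; setting MC = AVC gives 4Q^2 - 28Q = 0, so Q = 7. min AVC = 10.
So the shutdown price is €10.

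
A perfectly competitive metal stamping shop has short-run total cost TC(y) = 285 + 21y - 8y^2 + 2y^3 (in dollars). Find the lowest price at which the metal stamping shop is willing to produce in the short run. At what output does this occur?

$13 per unit, at y = 2

Short-run supply begins at min AVC. From VC = 21y - 8y^2 + 2y^3, AVC = 21 - 8y + 2y^2.
dAVC/dy = -8 + 4y = 0 gives y = 2. min AVC = 21 - 8·2 + 2·2^2 = 13.
The firm shuts down for any P below $13.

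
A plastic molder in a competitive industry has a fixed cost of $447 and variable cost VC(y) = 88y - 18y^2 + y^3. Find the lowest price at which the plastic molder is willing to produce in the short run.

The firm shuts down when price falls below the minimum of average variable cost. AVC = VC/y = 88 - 18y + y^2.
At the minimum of AVC, MC = AVC. MC = 88 - 36y + 3y^2; setting MC = AVC gives 2y^2 - 18y = 0, so y = 9. min AVC = 7.
The firm shuts down for any P below $7.

$7 per unit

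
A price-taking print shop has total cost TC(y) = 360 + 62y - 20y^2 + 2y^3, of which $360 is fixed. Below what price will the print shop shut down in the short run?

The shutdown price is the minimum of AVC. VC = 62y - 20y^2 + 2y^3, so AVC = 62 - 20y + 2y^2.
At the minimum of AVC, MC = AVC. MC = 62 - 40y + 6y^2; setting MC = AVC gives 4y^2 - 20y = 0, so y = 5. min AVC = 12.
For P < $12 the firm produces nothing.

$12 per unit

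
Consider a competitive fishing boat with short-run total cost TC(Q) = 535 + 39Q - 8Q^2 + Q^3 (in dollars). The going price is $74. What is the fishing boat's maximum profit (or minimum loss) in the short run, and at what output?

Profit = -$241 at Q = 7

AVC = 39 - 8Q + Q^2; min AVC = $23 at Q = 4. Since P = $74 ≥ min AVC, the firm produces.
MC = 39 - 16Q + 3Q^2. Setting P = MC and taking the root on the rising branch gives Q* = 7.
TR = 74·7 = 518. TC = 535 + 224 = 759. Profit = 518 − 759 = -$241.
Shutting down would mean losing the fixed cost of $535, so operating at a loss of $241 is better by $294.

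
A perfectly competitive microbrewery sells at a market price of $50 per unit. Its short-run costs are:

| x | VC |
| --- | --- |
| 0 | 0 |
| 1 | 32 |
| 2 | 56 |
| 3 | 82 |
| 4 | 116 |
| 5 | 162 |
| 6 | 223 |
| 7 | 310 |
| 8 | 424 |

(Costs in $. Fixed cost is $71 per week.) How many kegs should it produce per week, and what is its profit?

x = 5; profit = $17

Tabulate TR − TC: x=0: -71; x=1: -53; x=2: -27; x=3: -3; x=4: 13; x=5: 17; x=6: 6; x=7: -31; x=8: -95.
Profit is maximized at x = 5. AVC there is 162/5 = $32.40 ≤ P, so producing beats shutting down (which would give -$71).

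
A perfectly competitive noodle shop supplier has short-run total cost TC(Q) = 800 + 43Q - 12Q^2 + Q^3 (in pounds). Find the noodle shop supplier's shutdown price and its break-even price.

Shutdown price = min AVC. AVC = 43 - 12Q + Q^2, with vertex at Q = 6 and minimum £7.
ATC = 800/Q + 43 - 12Q + Q^2. Setting dATC/dQ = −800/Q^2 − 12 + 2Q = 0 gives Q = 10 (since 2·10^3 − 12·10^2 = 800).
min ATC = 800/10 + 43 − 12·10 + 10^2 = £103. That is the break-even price.
For £7 ≤ P < £103 the firm produces at a loss; below £7 it shuts down.

Shutdown price = £7; break-even price = £103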